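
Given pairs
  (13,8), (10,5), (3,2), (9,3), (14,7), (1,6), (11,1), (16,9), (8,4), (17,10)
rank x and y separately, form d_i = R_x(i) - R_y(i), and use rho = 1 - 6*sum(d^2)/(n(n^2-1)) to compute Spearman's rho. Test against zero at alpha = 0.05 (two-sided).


Step 1: Rank x and y separately (midranks; no ties here).
rank(x): 13->7, 10->5, 3->2, 9->4, 14->8, 1->1, 11->6, 16->9, 8->3, 17->10
rank(y): 8->8, 5->5, 2->2, 3->3, 7->7, 6->6, 1->1, 9->9, 4->4, 10->10
Step 2: d_i = R_x(i) - R_y(i); compute d_i^2.
  (7-8)^2=1, (5-5)^2=0, (2-2)^2=0, (4-3)^2=1, (8-7)^2=1, (1-6)^2=25, (6-1)^2=25, (9-9)^2=0, (3-4)^2=1, (10-10)^2=0
sum(d^2) = 54.
Step 3: rho = 1 - 6*54 / (10*(10^2 - 1)) = 1 - 324/990 = 0.672727.
Step 4: Under H0, t = rho * sqrt((n-2)/(1-rho^2)) = 2.5717 ~ t(8).
Step 5: Two-sided p-value from the t-distribution with 8 df = 0.033041.
Step 6: alpha = 0.05. reject H0.

rho = 0.6727, p = 0.033041, reject H0 at alpha = 0.05.


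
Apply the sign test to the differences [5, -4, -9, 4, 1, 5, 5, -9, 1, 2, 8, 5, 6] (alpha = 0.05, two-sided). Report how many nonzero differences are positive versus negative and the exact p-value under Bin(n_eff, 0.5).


Step 1: Discard zero differences. Original n = 13; n_eff = number of nonzero differences = 13.
Nonzero differences (with sign): +5, -4, -9, +4, +1, +5, +5, -9, +1, +2, +8, +5, +6
Step 2: Count signs: positive = 10, negative = 3.
Step 3: Under H0: P(positive) = 0.5, so the number of positives S ~ Bin(13, 0.5).
Step 4: Two-sided exact p-value = sum of Bin(13,0.5) probabilities at or below the observed probability = 0.092285.
Step 5: alpha = 0.05. fail to reject H0.

n_eff = 13, pos = 10, neg = 3, p = 0.092285, fail to reject H0.


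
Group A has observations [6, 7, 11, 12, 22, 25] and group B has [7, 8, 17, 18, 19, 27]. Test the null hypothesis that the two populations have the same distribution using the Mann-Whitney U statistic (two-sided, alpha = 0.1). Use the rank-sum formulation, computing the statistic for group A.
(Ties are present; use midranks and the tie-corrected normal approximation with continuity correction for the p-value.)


Step 1: Combine and sort all 12 observations; assign midranks.
sorted (value, group): (6,X), (7,X), (7,Y), (8,Y), (11,X), (12,X), (17,Y), (18,Y), (19,Y), (22,X), (25,X), (27,Y)
ranks: 6->1, 7->2.5, 7->2.5, 8->4, 11->5, 12->6, 17->7, 18->8, 19->9, 22->10, 25->11, 27->12
Step 2: Rank sum for X: R1 = 1 + 2.5 + 5 + 6 + 10 + 11 = 35.5.
Step 3: U_X = R1 - n1(n1+1)/2 = 35.5 - 6*7/2 = 35.5 - 21 = 14.5.
       U_Y = n1*n2 - U_X = 36 - 14.5 = 21.5.
Step 4: Ties are present, so use the tie-corrected normal approximation (with continuity correction) for the p-value.
Step 5: p-value = 0.630356; compare to alpha = 0.1. fail to reject H0.

U_X = 14.5, p = 0.630356, fail to reject H0 at alpha = 0.1.


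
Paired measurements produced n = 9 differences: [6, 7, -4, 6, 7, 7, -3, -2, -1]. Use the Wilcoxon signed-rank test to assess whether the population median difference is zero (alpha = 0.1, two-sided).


Step 1: Drop any zero differences (none here) and take |d_i|.
|d| = [6, 7, 4, 6, 7, 7, 3, 2, 1]
Step 2: Midrank |d_i| (ties get averaged ranks).
ranks: |6|->5.5, |7|->8, |4|->4, |6|->5.5, |7|->8, |7|->8, |3|->3, |2|->2, |1|->1
Step 3: Attach original signs; sum ranks with positive sign and with negative sign.
W+ = 5.5 + 8 + 5.5 + 8 + 8 = 35
W- = 4 + 3 + 2 + 1 = 10
(Check: W+ + W- = 45 should equal n(n+1)/2 = 45.)
Step 4: Test statistic W = min(W+, W-) = 10.
Step 5: Ties in |d|, so use the tie-corrected normal approximation.
        E[W] = n(n+1)/4 = 9*10/4 = 22.5.
        Tie groups: |d|=6 (t=2), |d|=7 (t=3); sum(t^3 - t) = 30.
        Var[W] = n(n+1)(2n+1)/24 - sum(t^3-t)/48 = 1710/24 - 30/48 = 70.625.
        z = (W - E[W]) / sqrt(Var[W]) = (10 - 22.5) / 8.4039 = -1.4874.
        Two-sided p = 2*Phi(z) = 0.136906.
Step 6: alpha = 0.1. fail to reject H0.

W+ = 35, W- = 10, W = min = 10, p = 0.136906, fail to reject H0.


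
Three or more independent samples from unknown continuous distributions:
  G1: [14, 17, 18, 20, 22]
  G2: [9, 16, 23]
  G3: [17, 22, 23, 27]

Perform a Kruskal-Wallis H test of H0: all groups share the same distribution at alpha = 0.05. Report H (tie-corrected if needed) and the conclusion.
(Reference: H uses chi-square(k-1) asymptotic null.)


Step 1: Combine all N = 12 observations and assign midranks.
sorted (value, group, rank): (9,G2,1), (14,G1,2), (16,G2,3), (17,G1,4.5), (17,G3,4.5), (18,G1,6), (20,G1,7), (22,G1,8.5), (22,G3,8.5), (23,G2,10.5), (23,G3,10.5), (27,G3,12)
Step 2: Sum ranks within each group.
R_1 = 28 (n_1 = 5)
R_2 = 14.5 (n_2 = 3)
R_3 = 35.5 (n_3 = 4)
Step 3: H = 12/(N(N+1)) * sum(R_i^2/n_i) - 3(N+1)
     = 12/(12*13) * (28^2/5 + 14.5^2/3 + 35.5^2/4) - 3*13
     = 0.076923 * 541.946 - 39
     = 2.688141.
Step 4: Ties present; correction factor C = 1 - 18/(12^3 - 12) = 0.989510. Corrected H = 2.688141 / 0.989510 = 2.716637.
Step 5: Under H0, H ~ chi^2(2); p-value = 0.257093.
Step 6: alpha = 0.05. fail to reject H0.

H = 2.7166, df = 2, p = 0.257093, fail to reject H0.


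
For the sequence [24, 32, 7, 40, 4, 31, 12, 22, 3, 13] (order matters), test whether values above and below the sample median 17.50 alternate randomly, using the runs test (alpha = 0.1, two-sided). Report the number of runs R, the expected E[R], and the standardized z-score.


Step 1: Compute median = 17.50; label A = above, B = below.
Labels in order: AABABABABB  (n_A = 5, n_B = 5)
Step 2: Count runs R = 8.
Step 3: Under H0 (random ordering), E[R] = 2*n_A*n_B/(n_A+n_B) + 1 = 2*5*5/10 + 1 = 6.0000.
        Var[R] = 2*n_A*n_B*(2*n_A*n_B - n_A - n_B) / ((n_A+n_B)^2 * (n_A+n_B-1)) = 2000/900 = 2.2222.
        SD[R] = 1.4907.
Step 4: Continuity-corrected z = (R - 0.5 - E[R]) / SD[R] = (8 - 0.5 - 6.0000) / 1.4907 = 1.0062.
Step 5: Two-sided p-value via normal approximation = 2*(1 - Phi(|z|)) = 0.314305.
Step 6: alpha = 0.1. fail to reject H0.

R = 8, z = 1.0062, p = 0.314305, fail to reject H0.


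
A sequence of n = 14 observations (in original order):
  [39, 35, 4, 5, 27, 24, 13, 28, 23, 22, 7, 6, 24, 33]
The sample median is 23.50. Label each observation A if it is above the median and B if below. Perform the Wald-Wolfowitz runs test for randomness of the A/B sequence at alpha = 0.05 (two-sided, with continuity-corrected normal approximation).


Step 1: Compute median = 23.50; label A = above, B = below.
Labels in order: AABBAABABBBBAA  (n_A = 7, n_B = 7)
Step 2: Count runs R = 7.
Step 3: Under H0 (random ordering), E[R] = 2*n_A*n_B/(n_A+n_B) + 1 = 2*7*7/14 + 1 = 8.0000.
        Var[R] = 2*n_A*n_B*(2*n_A*n_B - n_A - n_B) / ((n_A+n_B)^2 * (n_A+n_B-1)) = 8232/2548 = 3.2308.
        SD[R] = 1.7974.
Step 4: Continuity-corrected z = (R + 0.5 - E[R]) / SD[R] = (7 + 0.5 - 8.0000) / 1.7974 = -0.2782.
Step 5: Two-sided p-value via normal approximation = 2*(1 - Phi(|z|)) = 0.780879.
Step 6: alpha = 0.05. fail to reject H0.

R = 7, z = -0.2782, p = 0.780879, fail to reject H0.


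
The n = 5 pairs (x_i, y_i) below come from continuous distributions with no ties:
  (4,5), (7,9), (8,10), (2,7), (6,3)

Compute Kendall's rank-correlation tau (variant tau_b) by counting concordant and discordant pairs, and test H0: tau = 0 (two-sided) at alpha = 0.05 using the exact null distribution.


Step 1: Enumerate the 10 unordered pairs (i,j) with i<j and classify each by sign(x_j-x_i) * sign(y_j-y_i).
  (1,2):dx=+3,dy=+4->C; (1,3):dx=+4,dy=+5->C; (1,4):dx=-2,dy=+2->D; (1,5):dx=+2,dy=-2->D
  (2,3):dx=+1,dy=+1->C; (2,4):dx=-5,dy=-2->C; (2,5):dx=-1,dy=-6->C; (3,4):dx=-6,dy=-3->C
  (3,5):dx=-2,dy=-7->C; (4,5):dx=+4,dy=-4->D
Step 2: C = 7, D = 3, total pairs = 10.
Step 3: tau = (C - D)/(n(n-1)/2) = (7 - 3)/10 = 0.400000.
Step 4: Exact two-sided p-value (enumerate n! = 120 permutations of y under H0): p = 0.483333.
Step 5: alpha = 0.05. fail to reject H0.

tau_b = 0.4000 (C=7, D=3), p = 0.483333, fail to reject H0.


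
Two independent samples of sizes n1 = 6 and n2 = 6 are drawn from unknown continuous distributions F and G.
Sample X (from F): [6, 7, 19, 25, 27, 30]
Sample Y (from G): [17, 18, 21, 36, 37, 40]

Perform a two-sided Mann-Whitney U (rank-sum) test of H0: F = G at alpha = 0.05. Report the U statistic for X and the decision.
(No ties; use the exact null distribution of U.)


Step 1: Combine and sort all 12 observations; assign midranks.
sorted (value, group): (6,X), (7,X), (17,Y), (18,Y), (19,X), (21,Y), (25,X), (27,X), (30,X), (36,Y), (37,Y), (40,Y)
ranks: 6->1, 7->2, 17->3, 18->4, 19->5, 21->6, 25->7, 27->8, 30->9, 36->10, 37->11, 40->12
Step 2: Rank sum for X: R1 = 1 + 2 + 5 + 7 + 8 + 9 = 32.
Step 3: U_X = R1 - n1(n1+1)/2 = 32 - 6*7/2 = 32 - 21 = 11.
       U_Y = n1*n2 - U_X = 36 - 11 = 25.
Step 4: No ties, so the exact null distribution of U (based on enumerating the C(12,6) = 924 equally likely rank assignments) gives the two-sided p-value.
Step 5: p-value = 0.309524; compare to alpha = 0.05. fail to reject H0.

U_X = 11, p = 0.309524, fail to reject H0 at alpha = 0.05.


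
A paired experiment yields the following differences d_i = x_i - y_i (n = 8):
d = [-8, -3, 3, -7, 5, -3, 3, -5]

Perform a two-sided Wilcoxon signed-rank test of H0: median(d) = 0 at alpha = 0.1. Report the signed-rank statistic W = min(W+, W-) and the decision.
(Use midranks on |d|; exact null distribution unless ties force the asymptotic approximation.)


Step 1: Drop any zero differences (none here) and take |d_i|.
|d| = [8, 3, 3, 7, 5, 3, 3, 5]
Step 2: Midrank |d_i| (ties get averaged ranks).
ranks: |8|->8, |3|->2.5, |3|->2.5, |7|->7, |5|->5.5, |3|->2.5, |3|->2.5, |5|->5.5
Step 3: Attach original signs; sum ranks with positive sign and with negative sign.
W+ = 2.5 + 5.5 + 2.5 = 10.5
W- = 8 + 2.5 + 7 + 2.5 + 5.5 = 25.5
(Check: W+ + W- = 36 should equal n(n+1)/2 = 36.)
Step 4: Test statistic W = min(W+, W-) = 10.5.
Step 5: Ties in |d|, so use the tie-corrected normal approximation.
        E[W] = n(n+1)/4 = 8*9/4 = 18.
        Tie groups: |d|=3 (t=4), |d|=5 (t=2); sum(t^3 - t) = 66.
        Var[W] = n(n+1)(2n+1)/24 - sum(t^3-t)/48 = 1224/24 - 66/48 = 49.625.
        z = (W - E[W]) / sqrt(Var[W]) = (10.5 - 18) / 7.0445 = -1.0647.
        Two-sided p = 2*Phi(z) = 0.287030.
Step 6: alpha = 0.1. fail to reject H0.

W+ = 10.5, W- = 25.5, W = min = 10.5, p = 0.287030, fail to reject H0.


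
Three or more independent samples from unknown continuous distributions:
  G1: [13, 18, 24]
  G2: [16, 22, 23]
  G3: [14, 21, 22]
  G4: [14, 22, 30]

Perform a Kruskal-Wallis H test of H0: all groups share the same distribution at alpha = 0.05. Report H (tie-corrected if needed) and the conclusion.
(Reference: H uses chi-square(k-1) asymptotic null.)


Step 1: Combine all N = 12 observations and assign midranks.
sorted (value, group, rank): (13,G1,1), (14,G3,2.5), (14,G4,2.5), (16,G2,4), (18,G1,5), (21,G3,6), (22,G2,8), (22,G3,8), (22,G4,8), (23,G2,10), (24,G1,11), (30,G4,12)
Step 2: Sum ranks within each group.
R_1 = 17 (n_1 = 3)
R_2 = 22 (n_2 = 3)
R_3 = 16.5 (n_3 = 3)
R_4 = 22.5 (n_4 = 3)
Step 3: H = 12/(N(N+1)) * sum(R_i^2/n_i) - 3(N+1)
     = 12/(12*13) * (17^2/3 + 22^2/3 + 16.5^2/3 + 22.5^2/3) - 3*13
     = 0.076923 * 517.167 - 39
     = 0.782051.
Step 4: Ties present; correction factor C = 1 - 30/(12^3 - 12) = 0.982517. Corrected H = 0.782051 / 0.982517 = 0.795967.
Step 5: Under H0, H ~ chi^2(3); p-value = 0.850431.
Step 6: alpha = 0.05. fail to reject H0.

H = 0.7960, df = 3, p = 0.850431, fail to reject H0.


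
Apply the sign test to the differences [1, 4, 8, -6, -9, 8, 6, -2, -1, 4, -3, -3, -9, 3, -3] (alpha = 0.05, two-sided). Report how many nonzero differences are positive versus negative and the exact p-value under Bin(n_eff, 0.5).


Step 1: Discard zero differences. Original n = 15; n_eff = number of nonzero differences = 15.
Nonzero differences (with sign): +1, +4, +8, -6, -9, +8, +6, -2, -1, +4, -3, -3, -9, +3, -3
Step 2: Count signs: positive = 7, negative = 8.
Step 3: Under H0: P(positive) = 0.5, so the number of positives S ~ Bin(15, 0.5).
Step 4: Two-sided exact p-value = sum of Bin(15,0.5) probabilities at or below the observed probability = 1.000000.
Step 5: alpha = 0.05. fail to reject H0.

n_eff = 15, pos = 7, neg = 8, p = 1.000000, fail to reject H0.


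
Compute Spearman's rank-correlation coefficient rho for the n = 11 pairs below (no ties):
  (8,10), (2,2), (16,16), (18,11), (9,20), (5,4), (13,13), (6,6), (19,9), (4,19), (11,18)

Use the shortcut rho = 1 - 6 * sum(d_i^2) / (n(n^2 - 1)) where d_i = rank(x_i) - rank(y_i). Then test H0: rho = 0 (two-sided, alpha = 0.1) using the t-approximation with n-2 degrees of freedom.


Step 1: Rank x and y separately (midranks; no ties here).
rank(x): 8->5, 2->1, 16->9, 18->10, 9->6, 5->3, 13->8, 6->4, 19->11, 4->2, 11->7
rank(y): 10->5, 2->1, 16->8, 11->6, 20->11, 4->2, 13->7, 6->3, 9->4, 19->10, 18->9
Step 2: d_i = R_x(i) - R_y(i); compute d_i^2.
  (5-5)^2=0, (1-1)^2=0, (9-8)^2=1, (10-6)^2=16, (6-11)^2=25, (3-2)^2=1, (8-7)^2=1, (4-3)^2=1, (11-4)^2=49, (2-10)^2=64, (7-9)^2=4
sum(d^2) = 162.
Step 3: rho = 1 - 6*162 / (11*(11^2 - 1)) = 1 - 972/1320 = 0.263636.
Step 4: Under H0, t = rho * sqrt((n-2)/(1-rho^2)) = 0.8199 ~ t(9).
Step 5: Two-sided p-value from the t-distribution with 9 df = 0.433441.
Step 6: alpha = 0.1. fail to reject H0.

rho = 0.2636, p = 0.433441, fail to reject H0 at alpha = 0.1.


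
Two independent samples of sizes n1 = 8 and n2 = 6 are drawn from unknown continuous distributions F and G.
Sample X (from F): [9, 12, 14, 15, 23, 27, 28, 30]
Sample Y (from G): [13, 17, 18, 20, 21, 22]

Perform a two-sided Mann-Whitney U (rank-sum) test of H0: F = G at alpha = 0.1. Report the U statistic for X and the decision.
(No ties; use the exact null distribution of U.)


Step 1: Combine and sort all 14 observations; assign midranks.
sorted (value, group): (9,X), (12,X), (13,Y), (14,X), (15,X), (17,Y), (18,Y), (20,Y), (21,Y), (22,Y), (23,X), (27,X), (28,X), (30,X)
ranks: 9->1, 12->2, 13->3, 14->4, 15->5, 17->6, 18->7, 20->8, 21->9, 22->10, 23->11, 27->12, 28->13, 30->14
Step 2: Rank sum for X: R1 = 1 + 2 + 4 + 5 + 11 + 12 + 13 + 14 = 62.
Step 3: U_X = R1 - n1(n1+1)/2 = 62 - 8*9/2 = 62 - 36 = 26.
       U_Y = n1*n2 - U_X = 48 - 26 = 22.
Step 4: No ties, so the exact null distribution of U (based on enumerating the C(14,8) = 3003 equally likely rank assignments) gives the two-sided p-value.
Step 5: p-value = 0.851815; compare to alpha = 0.1. fail to reject H0.

U_X = 26, p = 0.851815, fail to reject H0 at alpha = 0.1.


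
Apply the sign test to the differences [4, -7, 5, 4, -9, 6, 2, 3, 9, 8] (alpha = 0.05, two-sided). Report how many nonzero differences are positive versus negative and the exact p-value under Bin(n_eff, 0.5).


Step 1: Discard zero differences. Original n = 10; n_eff = number of nonzero differences = 10.
Nonzero differences (with sign): +4, -7, +5, +4, -9, +6, +2, +3, +9, +8
Step 2: Count signs: positive = 8, negative = 2.
Step 3: Under H0: P(positive) = 0.5, so the number of positives S ~ Bin(10, 0.5).
Step 4: Two-sided exact p-value = sum of Bin(10,0.5) probabilities at or below the observed probability = 0.109375.
Step 5: alpha = 0.05. fail to reject H0.

n_eff = 10, pos = 8, neg = 2, p = 0.109375, fail to reject H0.


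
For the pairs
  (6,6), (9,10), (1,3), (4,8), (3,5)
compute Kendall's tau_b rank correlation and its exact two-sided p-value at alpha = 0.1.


Step 1: Enumerate the 10 unordered pairs (i,j) with i<j and classify each by sign(x_j-x_i) * sign(y_j-y_i).
  (1,2):dx=+3,dy=+4->C; (1,3):dx=-5,dy=-3->C; (1,4):dx=-2,dy=+2->D; (1,5):dx=-3,dy=-1->C
  (2,3):dx=-8,dy=-7->C; (2,4):dx=-5,dy=-2->C; (2,5):dx=-6,dy=-5->C; (3,4):dx=+3,dy=+5->C
  (3,5):dx=+2,dy=+2->C; (4,5):dx=-1,dy=-3->C
Step 2: C = 9, D = 1, total pairs = 10.
Step 3: tau = (C - D)/(n(n-1)/2) = (9 - 1)/10 = 0.800000.
Step 4: Exact two-sided p-value (enumerate n! = 120 permutations of y under H0): p = 0.083333.
Step 5: alpha = 0.1. reject H0.

tau_b = 0.8000 (C=9, D=1), p = 0.083333, reject H0.


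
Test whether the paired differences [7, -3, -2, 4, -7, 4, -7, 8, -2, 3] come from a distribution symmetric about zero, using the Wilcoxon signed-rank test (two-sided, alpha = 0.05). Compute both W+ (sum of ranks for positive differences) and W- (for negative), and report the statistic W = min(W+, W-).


Step 1: Drop any zero differences (none here) and take |d_i|.
|d| = [7, 3, 2, 4, 7, 4, 7, 8, 2, 3]
Step 2: Midrank |d_i| (ties get averaged ranks).
ranks: |7|->8, |3|->3.5, |2|->1.5, |4|->5.5, |7|->8, |4|->5.5, |7|->8, |8|->10, |2|->1.5, |3|->3.5
Step 3: Attach original signs; sum ranks with positive sign and with negative sign.
W+ = 8 + 5.5 + 5.5 + 10 + 3.5 = 32.5
W- = 3.5 + 1.5 + 8 + 8 + 1.5 = 22.5
(Check: W+ + W- = 55 should equal n(n+1)/2 = 55.)
Step 4: Test statistic W = min(W+, W-) = 22.5.
Step 5: Ties in |d|, so use the tie-corrected normal approximation.
        E[W] = n(n+1)/4 = 10*11/4 = 27.5.
        Tie groups: |d|=2 (t=2), |d|=3 (t=2), |d|=4 (t=2), |d|=7 (t=3); sum(t^3 - t) = 42.
        Var[W] = n(n+1)(2n+1)/24 - sum(t^3-t)/48 = 2310/24 - 42/48 = 95.375.
        z = (W - E[W]) / sqrt(Var[W]) = (22.5 - 27.5) / 9.7660 = -0.5120.
        Two-sided p = 2*Phi(z) = 0.608665.
Step 6: alpha = 0.05. fail to reject H0.

W+ = 32.5, W- = 22.5, W = min = 22.5, p = 0.608665, fail to reject H0.


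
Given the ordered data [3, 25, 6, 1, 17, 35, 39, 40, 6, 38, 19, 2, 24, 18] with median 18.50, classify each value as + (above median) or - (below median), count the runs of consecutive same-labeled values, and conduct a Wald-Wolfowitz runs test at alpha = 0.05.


Step 1: Compute median = 18.50; label A = above, B = below.
Labels in order: BABBBAAABAABAB  (n_A = 7, n_B = 7)
Step 2: Count runs R = 9.
Step 3: Under H0 (random ordering), E[R] = 2*n_A*n_B/(n_A+n_B) + 1 = 2*7*7/14 + 1 = 8.0000.
        Var[R] = 2*n_A*n_B*(2*n_A*n_B - n_A - n_B) / ((n_A+n_B)^2 * (n_A+n_B-1)) = 8232/2548 = 3.2308.
        SD[R] = 1.7974.
Step 4: Continuity-corrected z = (R - 0.5 - E[R]) / SD[R] = (9 - 0.5 - 8.0000) / 1.7974 = 0.2782.
Step 5: Two-sided p-value via normal approximation = 2*(1 - Phi(|z|)) = 0.780879.
Step 6: alpha = 0.05. fail to reject H0.

R = 9, z = 0.2782, p = 0.780879, fail to reject H0.


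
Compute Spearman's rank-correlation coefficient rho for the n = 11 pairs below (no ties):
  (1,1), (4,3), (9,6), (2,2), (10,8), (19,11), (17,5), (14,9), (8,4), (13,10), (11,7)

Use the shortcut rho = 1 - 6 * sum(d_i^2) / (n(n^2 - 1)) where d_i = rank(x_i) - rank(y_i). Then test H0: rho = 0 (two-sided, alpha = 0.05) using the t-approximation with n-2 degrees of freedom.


Step 1: Rank x and y separately (midranks; no ties here).
rank(x): 1->1, 4->3, 9->5, 2->2, 10->6, 19->11, 17->10, 14->9, 8->4, 13->8, 11->7
rank(y): 1->1, 3->3, 6->6, 2->2, 8->8, 11->11, 5->5, 9->9, 4->4, 10->10, 7->7
Step 2: d_i = R_x(i) - R_y(i); compute d_i^2.
  (1-1)^2=0, (3-3)^2=0, (5-6)^2=1, (2-2)^2=0, (6-8)^2=4, (11-11)^2=0, (10-5)^2=25, (9-9)^2=0, (4-4)^2=0, (8-10)^2=4, (7-7)^2=0
sum(d^2) = 34.
Step 3: rho = 1 - 6*34 / (11*(11^2 - 1)) = 1 - 204/1320 = 0.845455.
Step 4: Under H0, t = rho * sqrt((n-2)/(1-rho^2)) = 4.7493 ~ t(9).
Step 5: Two-sided p-value from the t-distribution with 9 df = 0.001045.
Step 6: alpha = 0.05. reject H0.

rho = 0.8455, p = 0.001045, reject H0 at alpha = 0.05.


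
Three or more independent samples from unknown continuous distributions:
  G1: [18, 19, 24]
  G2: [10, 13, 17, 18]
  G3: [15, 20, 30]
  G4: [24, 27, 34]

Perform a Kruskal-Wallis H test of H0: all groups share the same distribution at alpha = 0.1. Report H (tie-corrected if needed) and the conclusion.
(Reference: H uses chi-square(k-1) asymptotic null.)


Step 1: Combine all N = 13 observations and assign midranks.
sorted (value, group, rank): (10,G2,1), (13,G2,2), (15,G3,3), (17,G2,4), (18,G1,5.5), (18,G2,5.5), (19,G1,7), (20,G3,8), (24,G1,9.5), (24,G4,9.5), (27,G4,11), (30,G3,12), (34,G4,13)
Step 2: Sum ranks within each group.
R_1 = 22 (n_1 = 3)
R_2 = 12.5 (n_2 = 4)
R_3 = 23 (n_3 = 3)
R_4 = 33.5 (n_4 = 3)
Step 3: H = 12/(N(N+1)) * sum(R_i^2/n_i) - 3(N+1)
     = 12/(13*14) * (22^2/3 + 12.5^2/4 + 23^2/3 + 33.5^2/3) - 3*14
     = 0.065934 * 750.812 - 42
     = 7.504121.
Step 4: Ties present; correction factor C = 1 - 12/(13^3 - 13) = 0.994505. Corrected H = 7.504121 / 0.994505 = 7.545580.
Step 5: Under H0, H ~ chi^2(3); p-value = 0.056399.
Step 6: alpha = 0.1. reject H0.

H = 7.5456, df = 3, p = 0.056399, reject H0.


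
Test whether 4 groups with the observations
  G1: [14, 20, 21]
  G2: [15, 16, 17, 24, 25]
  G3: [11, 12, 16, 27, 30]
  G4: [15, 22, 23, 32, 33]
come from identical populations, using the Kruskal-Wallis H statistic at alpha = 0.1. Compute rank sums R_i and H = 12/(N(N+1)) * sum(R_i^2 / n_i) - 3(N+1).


Step 1: Combine all N = 18 observations and assign midranks.
sorted (value, group, rank): (11,G3,1), (12,G3,2), (14,G1,3), (15,G2,4.5), (15,G4,4.5), (16,G2,6.5), (16,G3,6.5), (17,G2,8), (20,G1,9), (21,G1,10), (22,G4,11), (23,G4,12), (24,G2,13), (25,G2,14), (27,G3,15), (30,G3,16), (32,G4,17), (33,G4,18)
Step 2: Sum ranks within each group.
R_1 = 22 (n_1 = 3)
R_2 = 46 (n_2 = 5)
R_3 = 40.5 (n_3 = 5)
R_4 = 62.5 (n_4 = 5)
Step 3: H = 12/(N(N+1)) * sum(R_i^2/n_i) - 3(N+1)
     = 12/(18*19) * (22^2/3 + 46^2/5 + 40.5^2/5 + 62.5^2/5) - 3*19
     = 0.035088 * 1693.83 - 57
     = 2.432749.
Step 4: Ties present; correction factor C = 1 - 12/(18^3 - 18) = 0.997936. Corrected H = 2.432749 / 0.997936 = 2.437780.
Step 5: Under H0, H ~ chi^2(3); p-value = 0.486641.
Step 6: alpha = 0.1. fail to reject H0.

H = 2.4378, df = 3, p = 0.486641, fail to reject H0.


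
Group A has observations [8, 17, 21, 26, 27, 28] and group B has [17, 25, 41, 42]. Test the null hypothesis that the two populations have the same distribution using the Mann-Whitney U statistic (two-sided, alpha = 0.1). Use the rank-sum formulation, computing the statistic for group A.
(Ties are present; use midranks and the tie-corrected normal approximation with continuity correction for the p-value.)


Step 1: Combine and sort all 10 observations; assign midranks.
sorted (value, group): (8,X), (17,X), (17,Y), (21,X), (25,Y), (26,X), (27,X), (28,X), (41,Y), (42,Y)
ranks: 8->1, 17->2.5, 17->2.5, 21->4, 25->5, 26->6, 27->7, 28->8, 41->9, 42->10
Step 2: Rank sum for X: R1 = 1 + 2.5 + 4 + 6 + 7 + 8 = 28.5.
Step 3: U_X = R1 - n1(n1+1)/2 = 28.5 - 6*7/2 = 28.5 - 21 = 7.5.
       U_Y = n1*n2 - U_X = 24 - 7.5 = 16.5.
Step 4: Ties are present, so use the tie-corrected normal approximation (with continuity correction) for the p-value.
Step 5: p-value = 0.392330; compare to alpha = 0.1. fail to reject H0.

U_X = 7.5, p = 0.392330, fail to reject H0 at alpha = 0.1.


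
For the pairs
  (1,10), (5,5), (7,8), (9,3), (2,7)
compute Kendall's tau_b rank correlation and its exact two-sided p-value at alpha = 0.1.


Step 1: Enumerate the 10 unordered pairs (i,j) with i<j and classify each by sign(x_j-x_i) * sign(y_j-y_i).
  (1,2):dx=+4,dy=-5->D; (1,3):dx=+6,dy=-2->D; (1,4):dx=+8,dy=-7->D; (1,5):dx=+1,dy=-3->D
  (2,3):dx=+2,dy=+3->C; (2,4):dx=+4,dy=-2->D; (2,5):dx=-3,dy=+2->D; (3,4):dx=+2,dy=-5->D
  (3,5):dx=-5,dy=-1->C; (4,5):dx=-7,dy=+4->D
Step 2: C = 2, D = 8, total pairs = 10.
Step 3: tau = (C - D)/(n(n-1)/2) = (2 - 8)/10 = -0.600000.
Step 4: Exact two-sided p-value (enumerate n! = 120 permutations of y under H0): p = 0.233333.
Step 5: alpha = 0.1. fail to reject H0.

tau_b = -0.6000 (C=2, D=8), p = 0.233333, fail to reject H0.


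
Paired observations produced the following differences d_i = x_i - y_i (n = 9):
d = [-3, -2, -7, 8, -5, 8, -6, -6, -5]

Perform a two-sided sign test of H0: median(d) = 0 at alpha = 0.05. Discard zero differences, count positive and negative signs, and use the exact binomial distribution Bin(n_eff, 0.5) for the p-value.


Step 1: Discard zero differences. Original n = 9; n_eff = number of nonzero differences = 9.
Nonzero differences (with sign): -3, -2, -7, +8, -5, +8, -6, -6, -5
Step 2: Count signs: positive = 2, negative = 7.
Step 3: Under H0: P(positive) = 0.5, so the number of positives S ~ Bin(9, 0.5).
Step 4: Two-sided exact p-value = sum of Bin(9,0.5) probabilities at or below the observed probability = 0.179688.
Step 5: alpha = 0.05. fail to reject H0.

n_eff = 9, pos = 2, neg = 7, p = 0.179688, fail to reject H0.


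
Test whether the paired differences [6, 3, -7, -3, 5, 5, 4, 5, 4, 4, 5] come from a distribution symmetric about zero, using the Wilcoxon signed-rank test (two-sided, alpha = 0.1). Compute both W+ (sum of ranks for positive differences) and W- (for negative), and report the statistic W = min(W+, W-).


Step 1: Drop any zero differences (none here) and take |d_i|.
|d| = [6, 3, 7, 3, 5, 5, 4, 5, 4, 4, 5]
Step 2: Midrank |d_i| (ties get averaged ranks).
ranks: |6|->10, |3|->1.5, |7|->11, |3|->1.5, |5|->7.5, |5|->7.5, |4|->4, |5|->7.5, |4|->4, |4|->4, |5|->7.5
Step 3: Attach original signs; sum ranks with positive sign and with negative sign.
W+ = 10 + 1.5 + 7.5 + 7.5 + 4 + 7.5 + 4 + 4 + 7.5 = 53.5
W- = 11 + 1.5 = 12.5
(Check: W+ + W- = 66 should equal n(n+1)/2 = 66.)
Step 4: Test statistic W = min(W+, W-) = 12.5.
Step 5: Ties in |d|, so use the tie-corrected normal approximation.
        E[W] = n(n+1)/4 = 11*12/4 = 33.
        Tie groups: |d|=3 (t=2), |d|=4 (t=3), |d|=5 (t=4); sum(t^3 - t) = 90.
        Var[W] = n(n+1)(2n+1)/24 - sum(t^3-t)/48 = 3036/24 - 90/48 = 124.625.
        z = (W - E[W]) / sqrt(Var[W]) = (12.5 - 33) / 11.1636 = -1.8363.
        Two-sided p = 2*Phi(z) = 0.066309.
Step 6: alpha = 0.1. reject H0.

W+ = 53.5, W- = 12.5, W = min = 12.5, p = 0.066309, reject H0.


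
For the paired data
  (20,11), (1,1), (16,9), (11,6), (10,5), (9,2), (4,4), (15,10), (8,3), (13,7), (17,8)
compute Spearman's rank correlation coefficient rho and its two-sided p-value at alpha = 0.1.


Step 1: Rank x and y separately (midranks; no ties here).
rank(x): 20->11, 1->1, 16->9, 11->6, 10->5, 9->4, 4->2, 15->8, 8->3, 13->7, 17->10
rank(y): 11->11, 1->1, 9->9, 6->6, 5->5, 2->2, 4->4, 10->10, 3->3, 7->7, 8->8
Step 2: d_i = R_x(i) - R_y(i); compute d_i^2.
  (11-11)^2=0, (1-1)^2=0, (9-9)^2=0, (6-6)^2=0, (5-5)^2=0, (4-2)^2=4, (2-4)^2=4, (8-10)^2=4, (3-3)^2=0, (7-7)^2=0, (10-8)^2=4
sum(d^2) = 16.
Step 3: rho = 1 - 6*16 / (11*(11^2 - 1)) = 1 - 96/1320 = 0.927273.
Step 4: Under H0, t = rho * sqrt((n-2)/(1-rho^2)) = 7.4303 ~ t(9).
Step 5: Two-sided p-value from the t-distribution with 9 df = 0.000040.
Step 6: alpha = 0.1. reject H0.

rho = 0.9273, p = 0.000040, reject H0 at alpha = 0.1.


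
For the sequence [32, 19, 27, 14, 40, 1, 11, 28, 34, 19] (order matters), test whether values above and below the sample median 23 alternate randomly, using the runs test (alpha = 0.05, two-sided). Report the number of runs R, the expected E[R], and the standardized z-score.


Step 1: Compute median = 23; label A = above, B = below.
Labels in order: ABABABBAAB  (n_A = 5, n_B = 5)
Step 2: Count runs R = 8.
Step 3: Under H0 (random ordering), E[R] = 2*n_A*n_B/(n_A+n_B) + 1 = 2*5*5/10 + 1 = 6.0000.
        Var[R] = 2*n_A*n_B*(2*n_A*n_B - n_A - n_B) / ((n_A+n_B)^2 * (n_A+n_B-1)) = 2000/900 = 2.2222.
        SD[R] = 1.4907.
Step 4: Continuity-corrected z = (R - 0.5 - E[R]) / SD[R] = (8 - 0.5 - 6.0000) / 1.4907 = 1.0062.
Step 5: Two-sided p-value via normal approximation = 2*(1 - Phi(|z|)) = 0.314305.
Step 6: alpha = 0.05. fail to reject H0.

R = 8, z = 1.0062, p = 0.314305, fail to reject H0.


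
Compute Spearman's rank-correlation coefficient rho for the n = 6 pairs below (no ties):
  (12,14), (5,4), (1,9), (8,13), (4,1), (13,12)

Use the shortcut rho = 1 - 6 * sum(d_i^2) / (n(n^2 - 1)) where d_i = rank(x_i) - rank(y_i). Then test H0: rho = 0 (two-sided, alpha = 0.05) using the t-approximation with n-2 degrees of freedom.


Step 1: Rank x and y separately (midranks; no ties here).
rank(x): 12->5, 5->3, 1->1, 8->4, 4->2, 13->6
rank(y): 14->6, 4->2, 9->3, 13->5, 1->1, 12->4
Step 2: d_i = R_x(i) - R_y(i); compute d_i^2.
  (5-6)^2=1, (3-2)^2=1, (1-3)^2=4, (4-5)^2=1, (2-1)^2=1, (6-4)^2=4
sum(d^2) = 12.
Step 3: rho = 1 - 6*12 / (6*(6^2 - 1)) = 1 - 72/210 = 0.657143.
Step 4: Under H0, t = rho * sqrt((n-2)/(1-rho^2)) = 1.7436 ~ t(4).
Step 5: Two-sided p-value from the t-distribution with 4 df = 0.156175.
Step 6: alpha = 0.05. fail to reject H0.

rho = 0.6571, p = 0.156175, fail to reject H0 at alpha = 0.05.


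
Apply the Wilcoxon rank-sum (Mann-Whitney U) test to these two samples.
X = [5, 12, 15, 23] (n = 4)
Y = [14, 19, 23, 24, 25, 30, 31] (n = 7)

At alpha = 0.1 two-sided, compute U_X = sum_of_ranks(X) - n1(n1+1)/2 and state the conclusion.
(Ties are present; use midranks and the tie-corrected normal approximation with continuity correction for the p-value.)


Step 1: Combine and sort all 11 observations; assign midranks.
sorted (value, group): (5,X), (12,X), (14,Y), (15,X), (19,Y), (23,X), (23,Y), (24,Y), (25,Y), (30,Y), (31,Y)
ranks: 5->1, 12->2, 14->3, 15->4, 19->5, 23->6.5, 23->6.5, 24->8, 25->9, 30->10, 31->11
Step 2: Rank sum for X: R1 = 1 + 2 + 4 + 6.5 = 13.5.
Step 3: U_X = R1 - n1(n1+1)/2 = 13.5 - 4*5/2 = 13.5 - 10 = 3.5.
       U_Y = n1*n2 - U_X = 28 - 3.5 = 24.5.
Step 4: Ties are present, so use the tie-corrected normal approximation (with continuity correction) for the p-value.
Step 5: p-value = 0.058207; compare to alpha = 0.1. reject H0.

U_X = 3.5, p = 0.058207, reject H0 at alpha = 0.1.


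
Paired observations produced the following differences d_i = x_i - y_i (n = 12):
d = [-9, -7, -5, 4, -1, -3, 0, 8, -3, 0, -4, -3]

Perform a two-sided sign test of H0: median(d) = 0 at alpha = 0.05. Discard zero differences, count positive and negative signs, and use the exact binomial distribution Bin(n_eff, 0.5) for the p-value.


Step 1: Discard zero differences. Original n = 12; n_eff = number of nonzero differences = 10.
Nonzero differences (with sign): -9, -7, -5, +4, -1, -3, +8, -3, -4, -3
Step 2: Count signs: positive = 2, negative = 8.
Step 3: Under H0: P(positive) = 0.5, so the number of positives S ~ Bin(10, 0.5).
Step 4: Two-sided exact p-value = sum of Bin(10,0.5) probabilities at or below the observed probability = 0.109375.
Step 5: alpha = 0.05. fail to reject H0.

n_eff = 10, pos = 2, neg = 8, p = 0.109375, fail to reject H0.


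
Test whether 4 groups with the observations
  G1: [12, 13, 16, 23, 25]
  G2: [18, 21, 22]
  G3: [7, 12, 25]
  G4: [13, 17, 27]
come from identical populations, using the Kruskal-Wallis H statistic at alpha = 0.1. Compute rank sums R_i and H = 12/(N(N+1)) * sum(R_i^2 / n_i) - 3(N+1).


Step 1: Combine all N = 14 observations and assign midranks.
sorted (value, group, rank): (7,G3,1), (12,G1,2.5), (12,G3,2.5), (13,G1,4.5), (13,G4,4.5), (16,G1,6), (17,G4,7), (18,G2,8), (21,G2,9), (22,G2,10), (23,G1,11), (25,G1,12.5), (25,G3,12.5), (27,G4,14)
Step 2: Sum ranks within each group.
R_1 = 36.5 (n_1 = 5)
R_2 = 27 (n_2 = 3)
R_3 = 16 (n_3 = 3)
R_4 = 25.5 (n_4 = 3)
Step 3: H = 12/(N(N+1)) * sum(R_i^2/n_i) - 3(N+1)
     = 12/(14*15) * (36.5^2/5 + 27^2/3 + 16^2/3 + 25.5^2/3) - 3*15
     = 0.057143 * 811.533 - 45
     = 1.373333.
Step 4: Ties present; correction factor C = 1 - 18/(14^3 - 14) = 0.993407. Corrected H = 1.373333 / 0.993407 = 1.382448.
Step 5: Under H0, H ~ chi^2(3); p-value = 0.709654.
Step 6: alpha = 0.1. fail to reject H0.

H = 1.3824, df = 3, p = 0.709654, fail to reject H0.


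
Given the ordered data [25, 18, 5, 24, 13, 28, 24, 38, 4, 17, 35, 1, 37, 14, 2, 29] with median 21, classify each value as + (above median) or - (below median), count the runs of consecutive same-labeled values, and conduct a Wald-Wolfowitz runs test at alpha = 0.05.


Step 1: Compute median = 21; label A = above, B = below.
Labels in order: ABBABAAABBABABBA  (n_A = 8, n_B = 8)
Step 2: Count runs R = 11.
Step 3: Under H0 (random ordering), E[R] = 2*n_A*n_B/(n_A+n_B) + 1 = 2*8*8/16 + 1 = 9.0000.
        Var[R] = 2*n_A*n_B*(2*n_A*n_B - n_A - n_B) / ((n_A+n_B)^2 * (n_A+n_B-1)) = 14336/3840 = 3.7333.
        SD[R] = 1.9322.
Step 4: Continuity-corrected z = (R - 0.5 - E[R]) / SD[R] = (11 - 0.5 - 9.0000) / 1.9322 = 0.7763.
Step 5: Two-sided p-value via normal approximation = 2*(1 - Phi(|z|)) = 0.437558.
Step 6: alpha = 0.05. fail to reject H0.

R = 11, z = 0.7763, p = 0.437558, fail to reject H0.


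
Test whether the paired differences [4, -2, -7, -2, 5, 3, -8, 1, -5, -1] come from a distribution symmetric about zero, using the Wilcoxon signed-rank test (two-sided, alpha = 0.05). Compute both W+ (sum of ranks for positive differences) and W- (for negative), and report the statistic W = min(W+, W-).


Step 1: Drop any zero differences (none here) and take |d_i|.
|d| = [4, 2, 7, 2, 5, 3, 8, 1, 5, 1]
Step 2: Midrank |d_i| (ties get averaged ranks).
ranks: |4|->6, |2|->3.5, |7|->9, |2|->3.5, |5|->7.5, |3|->5, |8|->10, |1|->1.5, |5|->7.5, |1|->1.5
Step 3: Attach original signs; sum ranks with positive sign and with negative sign.
W+ = 6 + 7.5 + 5 + 1.5 = 20
W- = 3.5 + 9 + 3.5 + 10 + 7.5 + 1.5 = 35
(Check: W+ + W- = 55 should equal n(n+1)/2 = 55.)
Step 4: Test statistic W = min(W+, W-) = 20.
Step 5: Ties in |d|, so use the tie-corrected normal approximation.
        E[W] = n(n+1)/4 = 10*11/4 = 27.5.
        Tie groups: |d|=1 (t=2), |d|=2 (t=2), |d|=5 (t=2); sum(t^3 - t) = 18.
        Var[W] = n(n+1)(2n+1)/24 - sum(t^3-t)/48 = 2310/24 - 18/48 = 95.875.
        z = (W - E[W]) / sqrt(Var[W]) = (20 - 27.5) / 9.7916 = -0.7660.
        Two-sided p = 2*Phi(z) = 0.443697.
Step 6: alpha = 0.05. fail to reject H0.

W+ = 20, W- = 35, W = min = 20, p = 0.443697, fail to reject H0.


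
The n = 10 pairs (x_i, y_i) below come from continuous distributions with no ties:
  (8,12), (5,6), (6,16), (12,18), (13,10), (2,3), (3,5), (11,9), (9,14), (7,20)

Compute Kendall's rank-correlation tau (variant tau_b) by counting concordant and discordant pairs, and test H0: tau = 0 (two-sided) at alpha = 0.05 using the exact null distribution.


Step 1: Enumerate the 45 unordered pairs (i,j) with i<j and classify each by sign(x_j-x_i) * sign(y_j-y_i).
  (1,2):dx=-3,dy=-6->C; (1,3):dx=-2,dy=+4->D; (1,4):dx=+4,dy=+6->C; (1,5):dx=+5,dy=-2->D
  (1,6):dx=-6,dy=-9->C; (1,7):dx=-5,dy=-7->C; (1,8):dx=+3,dy=-3->D; (1,9):dx=+1,dy=+2->C
  (1,10):dx=-1,dy=+8->D; (2,3):dx=+1,dy=+10->C; (2,4):dx=+7,dy=+12->C; (2,5):dx=+8,dy=+4->C
  (2,6):dx=-3,dy=-3->C; (2,7):dx=-2,dy=-1->C; (2,8):dx=+6,dy=+3->C; (2,9):dx=+4,dy=+8->C
  (2,10):dx=+2,dy=+14->C; (3,4):dx=+6,dy=+2->C; (3,5):dx=+7,dy=-6->D; (3,6):dx=-4,dy=-13->C
  (3,7):dx=-3,dy=-11->C; (3,8):dx=+5,dy=-7->D; (3,9):dx=+3,dy=-2->D; (3,10):dx=+1,dy=+4->C
  (4,5):dx=+1,dy=-8->D; (4,6):dx=-10,dy=-15->C; (4,7):dx=-9,dy=-13->C; (4,8):dx=-1,dy=-9->C
  (4,9):dx=-3,dy=-4->C; (4,10):dx=-5,dy=+2->D; (5,6):dx=-11,dy=-7->C; (5,7):dx=-10,dy=-5->C
  (5,8):dx=-2,dy=-1->C; (5,9):dx=-4,dy=+4->D; (5,10):dx=-6,dy=+10->D; (6,7):dx=+1,dy=+2->C
  (6,8):dx=+9,dy=+6->C; (6,9):dx=+7,dy=+11->C; (6,10):dx=+5,dy=+17->C; (7,8):dx=+8,dy=+4->C
  (7,9):dx=+6,dy=+9->C; (7,10):dx=+4,dy=+15->C; (8,9):dx=-2,dy=+5->D; (8,10):dx=-4,dy=+11->D
  (9,10):dx=-2,dy=+6->D
Step 2: C = 31, D = 14, total pairs = 45.
Step 3: tau = (C - D)/(n(n-1)/2) = (31 - 14)/45 = 0.377778.
Step 4: Exact two-sided p-value (enumerate n! = 3628800 permutations of y under H0): p = 0.155742.
Step 5: alpha = 0.05. fail to reject H0.

tau_b = 0.3778 (C=31, D=14), p = 0.155742, fail to reject H0.


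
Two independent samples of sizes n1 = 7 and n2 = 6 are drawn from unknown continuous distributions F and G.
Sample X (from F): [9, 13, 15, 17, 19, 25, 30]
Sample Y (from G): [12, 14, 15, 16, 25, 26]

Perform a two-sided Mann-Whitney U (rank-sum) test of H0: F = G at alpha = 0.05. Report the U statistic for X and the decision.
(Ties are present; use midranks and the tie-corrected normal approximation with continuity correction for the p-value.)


Step 1: Combine and sort all 13 observations; assign midranks.
sorted (value, group): (9,X), (12,Y), (13,X), (14,Y), (15,X), (15,Y), (16,Y), (17,X), (19,X), (25,X), (25,Y), (26,Y), (30,X)
ranks: 9->1, 12->2, 13->3, 14->4, 15->5.5, 15->5.5, 16->7, 17->8, 19->9, 25->10.5, 25->10.5, 26->12, 30->13
Step 2: Rank sum for X: R1 = 1 + 3 + 5.5 + 8 + 9 + 10.5 + 13 = 50.
Step 3: U_X = R1 - n1(n1+1)/2 = 50 - 7*8/2 = 50 - 28 = 22.
       U_Y = n1*n2 - U_X = 42 - 22 = 20.
Step 4: Ties are present, so use the tie-corrected normal approximation (with continuity correction) for the p-value.
Step 5: p-value = 0.942900; compare to alpha = 0.05. fail to reject H0.

U_X = 22, p = 0.942900, fail to reject H0 at alpha = 0.05.


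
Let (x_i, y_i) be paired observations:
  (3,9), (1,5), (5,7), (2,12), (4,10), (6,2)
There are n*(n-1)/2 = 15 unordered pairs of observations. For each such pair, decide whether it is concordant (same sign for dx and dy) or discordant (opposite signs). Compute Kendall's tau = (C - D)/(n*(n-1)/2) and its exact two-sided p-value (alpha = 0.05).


Step 1: Enumerate the 15 unordered pairs (i,j) with i<j and classify each by sign(x_j-x_i) * sign(y_j-y_i).
  (1,2):dx=-2,dy=-4->C; (1,3):dx=+2,dy=-2->D; (1,4):dx=-1,dy=+3->D; (1,5):dx=+1,dy=+1->C
  (1,6):dx=+3,dy=-7->D; (2,3):dx=+4,dy=+2->C; (2,4):dx=+1,dy=+7->C; (2,5):dx=+3,dy=+5->C
  (2,6):dx=+5,dy=-3->D; (3,4):dx=-3,dy=+5->D; (3,5):dx=-1,dy=+3->D; (3,6):dx=+1,dy=-5->D
  (4,5):dx=+2,dy=-2->D; (4,6):dx=+4,dy=-10->D; (5,6):dx=+2,dy=-8->D
Step 2: C = 5, D = 10, total pairs = 15.
Step 3: tau = (C - D)/(n(n-1)/2) = (5 - 10)/15 = -0.333333.
Step 4: Exact two-sided p-value (enumerate n! = 720 permutations of y under H0): p = 0.469444.
Step 5: alpha = 0.05. fail to reject H0.

tau_b = -0.3333 (C=5, D=10), p = 0.469444, fail to reject H0.


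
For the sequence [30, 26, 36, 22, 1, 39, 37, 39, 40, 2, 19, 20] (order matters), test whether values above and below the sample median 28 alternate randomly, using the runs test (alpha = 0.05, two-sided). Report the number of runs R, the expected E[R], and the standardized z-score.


Step 1: Compute median = 28; label A = above, B = below.
Labels in order: ABABBAAAABBB  (n_A = 6, n_B = 6)
Step 2: Count runs R = 6.
Step 3: Under H0 (random ordering), E[R] = 2*n_A*n_B/(n_A+n_B) + 1 = 2*6*6/12 + 1 = 7.0000.
        Var[R] = 2*n_A*n_B*(2*n_A*n_B - n_A - n_B) / ((n_A+n_B)^2 * (n_A+n_B-1)) = 4320/1584 = 2.7273.
        SD[R] = 1.6514.
Step 4: Continuity-corrected z = (R + 0.5 - E[R]) / SD[R] = (6 + 0.5 - 7.0000) / 1.6514 = -0.3028.
Step 5: Two-sided p-value via normal approximation = 2*(1 - Phi(|z|)) = 0.762069.
Step 6: alpha = 0.05. fail to reject H0.

R = 6, z = -0.3028, p = 0.762069, fail to reject H0.


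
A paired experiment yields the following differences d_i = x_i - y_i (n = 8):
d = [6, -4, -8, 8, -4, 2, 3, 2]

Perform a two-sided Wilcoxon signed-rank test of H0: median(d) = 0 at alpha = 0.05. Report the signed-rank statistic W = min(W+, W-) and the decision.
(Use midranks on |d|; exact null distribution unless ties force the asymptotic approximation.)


Step 1: Drop any zero differences (none here) and take |d_i|.
|d| = [6, 4, 8, 8, 4, 2, 3, 2]
Step 2: Midrank |d_i| (ties get averaged ranks).
ranks: |6|->6, |4|->4.5, |8|->7.5, |8|->7.5, |4|->4.5, |2|->1.5, |3|->3, |2|->1.5
Step 3: Attach original signs; sum ranks with positive sign and with negative sign.
W+ = 6 + 7.5 + 1.5 + 3 + 1.5 = 19.5
W- = 4.5 + 7.5 + 4.5 = 16.5
(Check: W+ + W- = 36 should equal n(n+1)/2 = 36.)
Step 4: Test statistic W = min(W+, W-) = 16.5.
Step 5: Ties in |d|, so use the tie-corrected normal approximation.
        E[W] = n(n+1)/4 = 8*9/4 = 18.
        Tie groups: |d|=2 (t=2), |d|=4 (t=2), |d|=8 (t=2); sum(t^3 - t) = 18.
        Var[W] = n(n+1)(2n+1)/24 - sum(t^3-t)/48 = 1224/24 - 18/48 = 50.625.
        z = (W - E[W]) / sqrt(Var[W]) = (16.5 - 18) / 7.1151 = -0.2108.
        Two-sided p = 2*Phi(z) = 0.833029.
Step 6: alpha = 0.05. fail to reject H0.

W+ = 19.5, W- = 16.5, W = min = 16.5, p = 0.833029, fail to reject H0.


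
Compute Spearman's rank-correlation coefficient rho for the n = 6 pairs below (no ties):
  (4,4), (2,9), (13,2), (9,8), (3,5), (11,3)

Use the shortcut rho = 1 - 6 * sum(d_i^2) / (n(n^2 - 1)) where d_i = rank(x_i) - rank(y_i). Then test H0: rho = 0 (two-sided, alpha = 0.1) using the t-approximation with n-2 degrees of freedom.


Step 1: Rank x and y separately (midranks; no ties here).
rank(x): 4->3, 2->1, 13->6, 9->4, 3->2, 11->5
rank(y): 4->3, 9->6, 2->1, 8->5, 5->4, 3->2
Step 2: d_i = R_x(i) - R_y(i); compute d_i^2.
  (3-3)^2=0, (1-6)^2=25, (6-1)^2=25, (4-5)^2=1, (2-4)^2=4, (5-2)^2=9
sum(d^2) = 64.
Step 3: rho = 1 - 6*64 / (6*(6^2 - 1)) = 1 - 384/210 = -0.828571.
Step 4: Under H0, t = rho * sqrt((n-2)/(1-rho^2)) = -2.9598 ~ t(4).
Step 5: Two-sided p-value from the t-distribution with 4 df = 0.041563.
Step 6: alpha = 0.1. reject H0.

rho = -0.8286, p = 0.041563, reject H0 at alpha = 0.1.
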